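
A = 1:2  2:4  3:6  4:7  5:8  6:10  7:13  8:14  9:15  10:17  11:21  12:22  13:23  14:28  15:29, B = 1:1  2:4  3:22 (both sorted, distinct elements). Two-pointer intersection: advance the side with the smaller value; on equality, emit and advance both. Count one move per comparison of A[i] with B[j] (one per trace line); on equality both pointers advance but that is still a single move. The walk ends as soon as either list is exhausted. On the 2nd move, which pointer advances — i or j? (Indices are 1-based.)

[i=1,j=1] 2>1 → j++
[i=1,j=2] 2<4 → i++

i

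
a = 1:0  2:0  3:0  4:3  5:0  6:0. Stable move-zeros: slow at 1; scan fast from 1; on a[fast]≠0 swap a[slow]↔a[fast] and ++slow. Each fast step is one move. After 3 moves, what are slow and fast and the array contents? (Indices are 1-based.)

slow=1, fast=4, a=[0, 0, 0, 3, 0, 0]

(s=1,f=1) a[fast]=0 → fast++
(s=1,f=2) a[fast]=0 → fast++
(s=1,f=3) a[fast]=0 → fast++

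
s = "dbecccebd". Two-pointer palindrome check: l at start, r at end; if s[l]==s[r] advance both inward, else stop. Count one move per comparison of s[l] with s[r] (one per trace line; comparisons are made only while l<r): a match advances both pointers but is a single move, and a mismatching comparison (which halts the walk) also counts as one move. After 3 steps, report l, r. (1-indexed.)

l=4, r=6

l=1 r=9: 'd'=='d', l++,r--
l=2 r=8: 'b'=='b', l++,r--
l=3 r=7: 'e'=='e', l++,r--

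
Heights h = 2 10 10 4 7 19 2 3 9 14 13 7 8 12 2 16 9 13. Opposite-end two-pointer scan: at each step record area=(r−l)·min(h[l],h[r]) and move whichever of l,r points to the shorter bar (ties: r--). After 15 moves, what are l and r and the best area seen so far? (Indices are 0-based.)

l=5, r=7, best area=160

l=0 r=17: min(2,13)*17=34 best=34 *, l++
l=1 r=17: min(10,13)*16=160 best=160 *, l++
l=2 r=17: min(10,13)*15=150 best=160, l++
l=3 r=17: min(4,13)*14=56 best=160, l++
l=4 r=17: min(7,13)*13=91 best=160, l++
l=5 r=17: min(19,13)*12=156 best=160, r--
l=5 r=16: min(19,9)*11=99 best=160, r--
l=5 r=15: min(19,16)*10=160 best=160, r--
l=5 r=14: min(19,2)*9=18 best=160, r--
l=5 r=13: min(19,12)*8=96 best=160, r--
l=5 r=12: min(19,8)*7=56 best=160, r--
l=5 r=11: min(19,7)*6=42 best=160, r--
l=5 r=10: min(19,13)*5=65 best=160, r--
l=5 r=9: min(19,14)*4=56 best=160, r--
l=5 r=8: min(19,9)*3=27 best=160, r--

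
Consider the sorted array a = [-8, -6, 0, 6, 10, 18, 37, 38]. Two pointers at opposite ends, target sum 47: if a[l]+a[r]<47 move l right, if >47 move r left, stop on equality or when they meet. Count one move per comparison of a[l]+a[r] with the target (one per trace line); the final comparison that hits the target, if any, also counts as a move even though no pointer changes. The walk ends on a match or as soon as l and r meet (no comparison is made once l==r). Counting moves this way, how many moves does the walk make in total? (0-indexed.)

l=0 r=7: -8+38=30 <47, l++
l=1 r=7: -6+38=32 <47, l++
l=2 r=7: 0+38=38 <47, l++
l=3 r=7: 6+38=44 <47, l++
l=4 r=7: 10+38=48 >47, r--
l=4 r=6: 10+37=47, found

6 moves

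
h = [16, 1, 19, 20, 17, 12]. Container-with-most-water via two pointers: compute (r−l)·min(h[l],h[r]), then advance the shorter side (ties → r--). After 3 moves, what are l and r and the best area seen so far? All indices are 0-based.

[0,5] min(16,12)*5=60 best=60 * → r--
[0,4] min(16,17)*4=64 best=64 * → l++
[1,4] min(1,17)*3=3 best=64 → l++

l=2, r=4, best area=64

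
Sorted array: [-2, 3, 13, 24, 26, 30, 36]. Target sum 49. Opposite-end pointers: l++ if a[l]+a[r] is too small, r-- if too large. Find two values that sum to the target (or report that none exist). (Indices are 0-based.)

[0,6] -2+36=34 <49 → l++
[1,6] 3+36=39 <49 → l++
[2,6] 13+36=49 → found

(13, 36)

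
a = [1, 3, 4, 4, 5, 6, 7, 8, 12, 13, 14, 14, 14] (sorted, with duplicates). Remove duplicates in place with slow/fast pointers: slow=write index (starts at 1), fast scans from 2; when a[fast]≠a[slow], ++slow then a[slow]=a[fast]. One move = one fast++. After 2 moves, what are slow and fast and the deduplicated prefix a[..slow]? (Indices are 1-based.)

slow=1 fast=2: a[fast]=3≠a[slow]=1 write a[2]=3, slow++,fast++
slow=2 fast=3: a[fast]=4≠a[slow]=3 write a[3]=4, slow++,fast++

slow=3, fast=4, prefix=[1, 3, 4]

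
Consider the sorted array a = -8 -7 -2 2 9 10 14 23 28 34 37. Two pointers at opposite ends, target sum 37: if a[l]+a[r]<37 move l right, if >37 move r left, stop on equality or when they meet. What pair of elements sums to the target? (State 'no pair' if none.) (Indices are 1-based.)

(9, 28)

[1,11] -8+37=29 <37 → l++
[2,11] -7+37=30 <37 → l++
[3,11] -2+37=35 <37 → l++
[4,11] 2+37=39 >37 → r--
[4,10] 2+34=36 <37 → l++
[5,10] 9+34=43 >37 → r--
[5,9] 9+28=37 → found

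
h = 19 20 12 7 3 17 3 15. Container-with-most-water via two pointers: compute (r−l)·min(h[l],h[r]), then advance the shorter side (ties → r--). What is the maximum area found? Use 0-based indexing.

[0,7] min(19,15)*7=105 best=105 * → r--
[0,6] min(19,3)*6=18 best=105 → r--
[0,5] min(19,17)*5=85 best=105 → r--
[0,4] min(19,3)*4=12 best=105 → r--
[0,3] min(19,7)*3=21 best=105 → r--
[0,2] min(19,12)*2=24 best=105 → r--
[0,1] min(19,20)*1=19 best=105 → l++

max area = 105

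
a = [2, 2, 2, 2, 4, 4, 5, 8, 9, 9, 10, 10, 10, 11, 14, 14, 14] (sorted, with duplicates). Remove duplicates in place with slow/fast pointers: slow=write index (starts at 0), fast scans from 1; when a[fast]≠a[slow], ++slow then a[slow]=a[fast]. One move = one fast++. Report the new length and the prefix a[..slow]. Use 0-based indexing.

length 8; prefix = [2, 4, 5, 8, 9, 10, 11, 14]

(s=0,f=1) a[fast]=2=a[slow] dup → fast++
(s=0,f=2) a[fast]=2=a[slow] dup → fast++
(s=0,f=3) a[fast]=2=a[slow] dup → fast++
(s=0,f=4) a[fast]=4≠a[slow]=2 write a[1]=4 → slow++,fast++
(s=1,f=5) a[fast]=4=a[slow] dup → fast++
(s=1,f=6) a[fast]=5≠a[slow]=4 write a[2]=5 → slow++,fast++
(s=2,f=7) a[fast]=8≠a[slow]=5 write a[3]=8 → slow++,fast++
(s=3,f=8) a[fast]=9≠a[slow]=8 write a[4]=9 → slow++,fast++
(s=4,f=9) a[fast]=9=a[slow] dup → fast++
(s=4,f=10) a[fast]=10≠a[slow]=9 write a[5]=10 → slow++,fast++
(s=5,f=11) a[fast]=10=a[slow] dup → fast++
(s=5,f=12) a[fast]=10=a[slow] dup → fast++
(s=5,f=13) a[fast]=11≠a[slow]=10 write a[6]=11 → slow++,fast++
(s=6,f=14) a[fast]=14≠a[slow]=11 write a[7]=14 → slow++,fast++
(s=7,f=15) a[fast]=14=a[slow] dup → fast++
(s=7,f=16) a[fast]=14=a[slow] dup → fast++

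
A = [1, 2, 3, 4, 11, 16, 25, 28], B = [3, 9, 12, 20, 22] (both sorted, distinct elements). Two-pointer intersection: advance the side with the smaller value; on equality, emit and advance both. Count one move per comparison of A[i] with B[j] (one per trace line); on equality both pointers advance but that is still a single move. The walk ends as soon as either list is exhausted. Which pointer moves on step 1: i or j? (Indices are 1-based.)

i=1 j=1: 1<3, i++

i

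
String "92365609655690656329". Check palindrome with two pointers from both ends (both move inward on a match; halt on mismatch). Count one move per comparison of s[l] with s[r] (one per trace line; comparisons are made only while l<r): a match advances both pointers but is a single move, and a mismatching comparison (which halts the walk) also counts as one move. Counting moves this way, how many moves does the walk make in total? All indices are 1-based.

10 moves

l=1 r=20: '9'=='9', l++,r--
l=2 r=19: '2'=='2', l++,r--
l=3 r=18: '3'=='3', l++,r--
l=4 r=17: '6'=='6', l++,r--
l=5 r=16: '5'=='5', l++,r--
l=6 r=15: '6'=='6', l++,r--
l=7 r=14: '0'=='0', l++,r--
l=8 r=13: '9'=='9', l++,r--
l=9 r=12: '6'=='6', l++,r--
l=10 r=11: '5'=='5', l++,r--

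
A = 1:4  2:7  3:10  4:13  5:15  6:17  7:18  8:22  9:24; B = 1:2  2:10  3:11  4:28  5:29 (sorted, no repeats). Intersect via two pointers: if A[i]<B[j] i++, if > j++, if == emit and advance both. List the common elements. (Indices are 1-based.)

intersection = [10]

i=1 j=1: 4>2, j++
i=1 j=2: 4<10, i++
i=2 j=2: 7<10, i++
i=3 j=2: 10==10 emit, i++,j++
i=4 j=3: 13>11, j++
i=4 j=4: 13<28, i++
i=5 j=4: 15<28, i++
i=6 j=4: 17<28, i++
i=7 j=4: 18<28, i++
i=8 j=4: 22<28, i++
i=9 j=4: 24<28, i++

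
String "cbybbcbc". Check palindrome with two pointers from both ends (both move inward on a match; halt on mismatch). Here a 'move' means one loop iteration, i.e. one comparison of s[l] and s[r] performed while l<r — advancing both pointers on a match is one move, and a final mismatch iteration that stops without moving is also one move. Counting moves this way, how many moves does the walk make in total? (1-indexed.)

[1,8] 'c'=='c' → l++,r--
[2,7] 'b'=='b' → l++,r--
[3,6] 'y'!='c' → stop

3 moves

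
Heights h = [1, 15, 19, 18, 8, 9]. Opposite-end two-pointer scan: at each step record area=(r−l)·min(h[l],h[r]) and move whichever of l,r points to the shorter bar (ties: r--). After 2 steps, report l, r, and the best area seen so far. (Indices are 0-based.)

l=1, r=4, best area=36

[0,5] min(1,9)*5=5 best=5 * → l++
[1,5] min(15,9)*4=36 best=36 * → r--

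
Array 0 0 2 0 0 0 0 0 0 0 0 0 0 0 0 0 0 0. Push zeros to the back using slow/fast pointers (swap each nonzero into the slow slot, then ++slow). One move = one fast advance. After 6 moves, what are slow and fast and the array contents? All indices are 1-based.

slow=1 fast=1: a[fast]=0, fast++
slow=1 fast=2: a[fast]=0, fast++
slow=1 fast=3: a[fast]=2≠0 swap→a[1]=2, slow++,fast++
slow=2 fast=4: a[fast]=0, fast++
slow=2 fast=5: a[fast]=0, fast++
slow=2 fast=6: a[fast]=0, fast++

slow=2, fast=7, a=[2, 0, 0, 0, 0, 0, 0, 0, 0, 0, 0, 0, 0, 0, 0, 0, 0, 0]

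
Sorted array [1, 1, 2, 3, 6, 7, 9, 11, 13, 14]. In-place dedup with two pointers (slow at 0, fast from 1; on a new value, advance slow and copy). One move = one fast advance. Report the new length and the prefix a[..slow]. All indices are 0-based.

length 9; prefix = [1, 2, 3, 6, 7, 9, 11, 13, 14]

(s=0,f=1) a[fast]=1=a[slow] dup → fast++
(s=0,f=2) a[fast]=2≠a[slow]=1 write a[1]=2 → slow++,fast++
(s=1,f=3) a[fast]=3≠a[slow]=2 write a[2]=3 → slow++,fast++
(s=2,f=4) a[fast]=6≠a[slow]=3 write a[3]=6 → slow++,fast++
(s=3,f=5) a[fast]=7≠a[slow]=6 write a[4]=7 → slow++,fast++
(s=4,f=6) a[fast]=9≠a[slow]=7 write a[5]=9 → slow++,fast++
(s=5,f=7) a[fast]=11≠a[slow]=9 write a[6]=11 → slow++,fast++
(s=6,f=8) a[fast]=13≠a[slow]=11 write a[7]=13 → slow++,fast++
(s=7,f=9) a[fast]=14≠a[slow]=13 write a[8]=14 → slow++,fast++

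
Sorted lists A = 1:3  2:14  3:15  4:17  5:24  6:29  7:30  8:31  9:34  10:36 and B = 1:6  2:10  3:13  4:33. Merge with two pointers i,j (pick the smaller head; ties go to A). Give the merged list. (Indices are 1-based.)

[3, 6, 10, 13, 14, 15, 17, 24, 29, 30, 31, 33, 34, 36]

[i=1,j=1] A[i]=3<=B[j]=6 take 3 → i++
[i=2,j=1] A[i]=14>B[j]=6 take 6 → j++
[i=2,j=2] A[i]=14>B[j]=10 take 10 → j++
[i=2,j=3] A[i]=14>B[j]=13 take 13 → j++
[i=2,j=4] A[i]=14<=B[j]=33 take 14 → i++
[i=3,j=4] A[i]=15<=B[j]=33 take 15 → i++
[i=4,j=4] A[i]=17<=B[j]=33 take 17 → i++
[i=5,j=4] A[i]=24<=B[j]=33 take 24 → i++
[i=6,j=4] A[i]=29<=B[j]=33 take 29 → i++
[i=7,j=4] A[i]=30<=B[j]=33 take 30 → i++
[i=8,j=4] A[i]=31<=B[j]=33 take 31 → i++
[i=9,j=4] A[i]=34>B[j]=33 take 33 → j++
[i=9,j=5] B done, take A[i]=34 → i++
[i=10,j=5] B done, take A[i]=36 → i++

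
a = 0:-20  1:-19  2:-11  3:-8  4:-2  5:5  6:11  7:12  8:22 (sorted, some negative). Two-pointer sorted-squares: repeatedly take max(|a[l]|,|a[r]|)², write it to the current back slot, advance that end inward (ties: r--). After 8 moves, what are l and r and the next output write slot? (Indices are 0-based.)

l=4, r=4, next write slot=0

[0,8] |-20|<=|22| out[8]=484 → r--
[0,7] |-20|>|12| out[7]=400 → l++
[1,7] |-19|>|12| out[6]=361 → l++
[2,7] |-11|<=|12| out[5]=144 → r--
[2,6] |-11|<=|11| out[4]=121 → r--
[2,5] |-11|>|5| out[3]=121 → l++
[3,5] |-8|>|5| out[2]=64 → l++
[4,5] |-2|<=|5| out[1]=25 → r--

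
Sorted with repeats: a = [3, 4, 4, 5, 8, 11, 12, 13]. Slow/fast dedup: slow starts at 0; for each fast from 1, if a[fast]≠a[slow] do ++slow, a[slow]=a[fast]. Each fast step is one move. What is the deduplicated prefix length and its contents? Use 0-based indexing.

(s=0,f=1) a[fast]=4≠a[slow]=3 write a[1]=4 → slow++,fast++
(s=1,f=2) a[fast]=4=a[slow] dup → fast++
(s=1,f=3) a[fast]=5≠a[slow]=4 write a[2]=5 → slow++,fast++
(s=2,f=4) a[fast]=8≠a[slow]=5 write a[3]=8 → slow++,fast++
(s=3,f=5) a[fast]=11≠a[slow]=8 write a[4]=11 → slow++,fast++
(s=4,f=6) a[fast]=12≠a[slow]=11 write a[5]=12 → slow++,fast++
(s=5,f=7) a[fast]=13≠a[slow]=12 write a[6]=13 → slow++,fast++

length 7; prefix = [3, 4, 5, 8, 11, 12, 13]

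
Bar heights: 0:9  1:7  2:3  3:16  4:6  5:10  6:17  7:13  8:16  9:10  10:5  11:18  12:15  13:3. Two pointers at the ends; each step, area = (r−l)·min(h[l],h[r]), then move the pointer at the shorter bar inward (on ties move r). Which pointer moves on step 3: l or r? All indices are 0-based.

l

l=0 r=13: min(9,3)*13=39 best=39 *, r--
l=0 r=12: min(9,15)*12=108 best=108 *, l++
l=1 r=12: min(7,15)*11=77 best=108, l++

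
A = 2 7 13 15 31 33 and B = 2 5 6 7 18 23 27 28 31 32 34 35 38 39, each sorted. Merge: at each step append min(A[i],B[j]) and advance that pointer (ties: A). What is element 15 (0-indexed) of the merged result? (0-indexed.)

i=0 j=0: A[i]=2<=B[j]=2 take 2, i++
i=1 j=0: A[i]=7>B[j]=2 take 2, j++
i=1 j=1: A[i]=7>B[j]=5 take 5, j++
i=1 j=2: A[i]=7>B[j]=6 take 6, j++
i=1 j=3: A[i]=7<=B[j]=7 take 7, i++
i=2 j=3: A[i]=13>B[j]=7 take 7, j++
i=2 j=4: A[i]=13<=B[j]=18 take 13, i++
i=3 j=4: A[i]=15<=B[j]=18 take 15, i++
i=4 j=4: A[i]=31>B[j]=18 take 18, j++
i=4 j=5: A[i]=31>B[j]=23 take 23, j++
i=4 j=6: A[i]=31>B[j]=27 take 27, j++
i=4 j=7: A[i]=31>B[j]=28 take 28, j++
i=4 j=8: A[i]=31<=B[j]=31 take 31, i++
i=5 j=8: A[i]=33>B[j]=31 take 31, j++
i=5 j=9: A[i]=33>B[j]=32 take 32, j++
i=5 j=10: A[i]=33<=B[j]=34 take 33, i++
i=6 j=10: A done, take B[j]=34, j++
i=6 j=11: A done, take B[j]=35, j++
i=6 j=12: A done, take B[j]=38, j++
i=6 j=13: A done, take B[j]=39, j++

merged[15] = 33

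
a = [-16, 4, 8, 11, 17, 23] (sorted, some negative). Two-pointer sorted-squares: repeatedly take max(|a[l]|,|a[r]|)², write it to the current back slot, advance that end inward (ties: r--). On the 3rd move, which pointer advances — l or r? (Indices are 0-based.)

l

l=0 r=5: |-16|<=|23| out[5]=529, r--
l=0 r=4: |-16|<=|17| out[4]=289, r--
l=0 r=3: |-16|>|11| out[3]=256, l++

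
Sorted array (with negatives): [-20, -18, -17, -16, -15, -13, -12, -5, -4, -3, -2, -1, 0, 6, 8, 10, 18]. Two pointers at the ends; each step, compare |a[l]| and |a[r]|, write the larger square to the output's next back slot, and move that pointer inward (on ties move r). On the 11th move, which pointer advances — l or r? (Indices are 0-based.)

[0,16] |-20|>|18| out[16]=400 → l++
[1,16] |-18|<=|18| out[15]=324 → r--
[1,15] |-18|>|10| out[14]=324 → l++
[2,15] |-17|>|10| out[13]=289 → l++
[3,15] |-16|>|10| out[12]=256 → l++
[4,15] |-15|>|10| out[11]=225 → l++
[5,15] |-13|>|10| out[10]=169 → l++
[6,15] |-12|>|10| out[9]=144 → l++
[7,15] |-5|<=|10| out[8]=100 → r--
[7,14] |-5|<=|8| out[7]=64 → r--
[7,13] |-5|<=|6| out[6]=36 → r--

r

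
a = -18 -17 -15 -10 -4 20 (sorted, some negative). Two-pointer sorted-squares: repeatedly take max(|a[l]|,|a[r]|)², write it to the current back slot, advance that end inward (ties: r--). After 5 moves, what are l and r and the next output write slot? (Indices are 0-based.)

l=0 r=5: |-18|<=|20| out[5]=400, r--
l=0 r=4: |-18|>|-4| out[4]=324, l++
l=1 r=4: |-17|>|-4| out[3]=289, l++
l=2 r=4: |-15|>|-4| out[2]=225, l++
l=3 r=4: |-10|>|-4| out[1]=100, l++

l=4, r=4, next write slot=0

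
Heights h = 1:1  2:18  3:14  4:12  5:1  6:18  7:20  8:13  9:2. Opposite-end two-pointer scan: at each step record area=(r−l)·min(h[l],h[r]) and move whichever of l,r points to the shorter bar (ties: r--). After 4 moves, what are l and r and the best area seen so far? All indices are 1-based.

[1,9] min(1,2)*8=8 best=8 * → l++
[2,9] min(18,2)*7=14 best=14 * → r--
[2,8] min(18,13)*6=78 best=78 * → r--
[2,7] min(18,20)*5=90 best=90 * → l++

l=3, r=7, best area=90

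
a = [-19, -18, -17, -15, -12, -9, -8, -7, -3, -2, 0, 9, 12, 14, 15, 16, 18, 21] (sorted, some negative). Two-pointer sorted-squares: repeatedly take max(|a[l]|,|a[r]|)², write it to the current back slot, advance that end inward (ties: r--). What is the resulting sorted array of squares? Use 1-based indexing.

[1,18] |-19|<=|21| out[18]=441 → r--
[1,17] |-19|>|18| out[17]=361 → l++
[2,17] |-18|<=|18| out[16]=324 → r--
[2,16] |-18|>|16| out[15]=324 → l++
[3,16] |-17|>|16| out[14]=289 → l++
[4,16] |-15|<=|16| out[13]=256 → r--
[4,15] |-15|<=|15| out[12]=225 → r--
[4,14] |-15|>|14| out[11]=225 → l++
[5,14] |-12|<=|14| out[10]=196 → r--
[5,13] |-12|<=|12| out[9]=144 → r--
[5,12] |-12|>|9| out[8]=144 → l++
[6,12] |-9|<=|9| out[7]=81 → r--
[6,11] |-9|>|0| out[6]=81 → l++
[7,11] |-8|>|0| out[5]=64 → l++
[8,11] |-7|>|0| out[4]=49 → l++
[9,11] |-3|>|0| out[3]=9 → l++
[10,11] |-2|>|0| out[2]=4 → l++
[11,11] |0|<=|0| out[1]=0 → r--

[0, 4, 9, 49, 64, 81, 81, 144, 144, 196, 225, 225, 256, 289, 324, 324, 361, 441]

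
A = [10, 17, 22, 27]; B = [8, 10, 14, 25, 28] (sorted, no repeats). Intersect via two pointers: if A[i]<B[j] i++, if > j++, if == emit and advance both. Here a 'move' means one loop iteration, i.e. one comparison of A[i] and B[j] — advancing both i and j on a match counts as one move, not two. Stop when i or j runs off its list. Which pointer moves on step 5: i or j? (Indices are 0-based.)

[i=0,j=0] 10>8 → j++
[i=0,j=1] 10==10 emit → i++,j++
[i=1,j=2] 17>14 → j++
[i=1,j=3] 17<25 → i++
[i=2,j=3] 22<25 → i++

i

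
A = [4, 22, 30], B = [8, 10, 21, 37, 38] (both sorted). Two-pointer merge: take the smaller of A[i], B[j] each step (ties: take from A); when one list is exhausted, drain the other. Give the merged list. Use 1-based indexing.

[4, 8, 10, 21, 22, 30, 37, 38]

[i=1,j=1] A[i]=4<=B[j]=8 take 4 → i++
[i=2,j=1] A[i]=22>B[j]=8 take 8 → j++
[i=2,j=2] A[i]=22>B[j]=10 take 10 → j++
[i=2,j=3] A[i]=22>B[j]=21 take 21 → j++
[i=2,j=4] A[i]=22<=B[j]=37 take 22 → i++
[i=3,j=4] A[i]=30<=B[j]=37 take 30 → i++
[i=4,j=4] A done, take B[j]=37 → j++
[i=4,j=5] A done, take B[j]=38 → j++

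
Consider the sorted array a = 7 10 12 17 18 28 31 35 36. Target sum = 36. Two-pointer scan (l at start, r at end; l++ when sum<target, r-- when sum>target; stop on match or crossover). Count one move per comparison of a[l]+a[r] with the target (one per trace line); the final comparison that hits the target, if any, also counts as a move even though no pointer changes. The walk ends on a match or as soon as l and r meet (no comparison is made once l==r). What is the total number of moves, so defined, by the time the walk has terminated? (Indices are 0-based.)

8 moves

[0,8] 7+36=43 >36 → r--
[0,7] 7+35=42 >36 → r--
[0,6] 7+31=38 >36 → r--
[0,5] 7+28=35 <36 → l++
[1,5] 10+28=38 >36 → r--
[1,4] 10+18=28 <36 → l++
[2,4] 12+18=30 <36 → l++
[3,4] 17+18=35 <36 → l++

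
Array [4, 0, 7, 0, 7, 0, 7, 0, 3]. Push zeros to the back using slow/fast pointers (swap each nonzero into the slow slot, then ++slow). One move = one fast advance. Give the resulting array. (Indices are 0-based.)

[4, 7, 7, 7, 3, 0, 0, 0, 0]

slow=0 fast=0: a[fast]=4≠0 swap→a[0]=4, slow++,fast++
slow=1 fast=1: a[fast]=0, fast++
slow=1 fast=2: a[fast]=7≠0 swap→a[1]=7, slow++,fast++
slow=2 fast=3: a[fast]=0, fast++
slow=2 fast=4: a[fast]=7≠0 swap→a[2]=7, slow++,fast++
slow=3 fast=5: a[fast]=0, fast++
slow=3 fast=6: a[fast]=7≠0 swap→a[3]=7, slow++,fast++
slow=4 fast=7: a[fast]=0, fast++
slow=4 fast=8: a[fast]=3≠0 swap→a[4]=3, slow++,fast++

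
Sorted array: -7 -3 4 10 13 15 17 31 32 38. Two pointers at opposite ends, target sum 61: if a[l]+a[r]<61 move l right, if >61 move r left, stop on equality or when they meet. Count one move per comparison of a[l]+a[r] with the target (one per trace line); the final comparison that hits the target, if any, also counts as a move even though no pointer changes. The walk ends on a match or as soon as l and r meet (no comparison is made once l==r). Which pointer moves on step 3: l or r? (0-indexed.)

l

[0,9] -7+38=31 <61 → l++
[1,9] -3+38=35 <61 → l++
[2,9] 4+38=42 <61 → l++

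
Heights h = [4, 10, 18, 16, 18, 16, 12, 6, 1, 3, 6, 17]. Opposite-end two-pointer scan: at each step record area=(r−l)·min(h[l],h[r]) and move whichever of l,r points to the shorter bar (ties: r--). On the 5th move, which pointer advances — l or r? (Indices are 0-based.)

r

[0,11] min(4,17)*11=44 best=44 * → l++
[1,11] min(10,17)*10=100 best=100 * → l++
[2,11] min(18,17)*9=153 best=153 * → r--
[2,10] min(18,6)*8=48 best=153 → r--
[2,9] min(18,3)*7=21 best=153 → r--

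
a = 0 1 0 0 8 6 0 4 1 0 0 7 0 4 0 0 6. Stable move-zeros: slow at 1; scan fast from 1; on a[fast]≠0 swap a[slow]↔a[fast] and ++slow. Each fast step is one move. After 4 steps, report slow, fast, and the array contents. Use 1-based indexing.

slow=2, fast=5, a=[1, 0, 0, 0, 8, 6, 0, 4, 1, 0, 0, 7, 0, 4, 0, 0, 6]

slow=1 fast=1: a[fast]=0, fast++
slow=1 fast=2: a[fast]=1≠0 swap→a[1]=1, slow++,fast++
slow=2 fast=3: a[fast]=0, fast++
slow=2 fast=4: a[fast]=0, fast++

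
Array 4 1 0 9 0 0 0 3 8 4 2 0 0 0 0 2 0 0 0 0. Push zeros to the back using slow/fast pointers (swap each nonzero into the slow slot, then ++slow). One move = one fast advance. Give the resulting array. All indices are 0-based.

slow=0 fast=0: a[fast]=4≠0 swap→a[0]=4, slow++,fast++
slow=1 fast=1: a[fast]=1≠0 swap→a[1]=1, slow++,fast++
slow=2 fast=2: a[fast]=0, fast++
slow=2 fast=3: a[fast]=9≠0 swap→a[2]=9, slow++,fast++
slow=3 fast=4: a[fast]=0, fast++
slow=3 fast=5: a[fast]=0, fast++
slow=3 fast=6: a[fast]=0, fast++
slow=3 fast=7: a[fast]=3≠0 swap→a[3]=3, slow++,fast++
slow=4 fast=8: a[fast]=8≠0 swap→a[4]=8, slow++,fast++
slow=5 fast=9: a[fast]=4≠0 swap→a[5]=4, slow++,fast++
slow=6 fast=10: a[fast]=2≠0 swap→a[6]=2, slow++,fast++
slow=7 fast=11: a[fast]=0, fast++
slow=7 fast=12: a[fast]=0, fast++
slow=7 fast=13: a[fast]=0, fast++
slow=7 fast=14: a[fast]=0, fast++
slow=7 fast=15: a[fast]=2≠0 swap→a[7]=2, slow++,fast++
slow=8 fast=16: a[fast]=0, fast++
slow=8 fast=17: a[fast]=0, fast++
slow=8 fast=18: a[fast]=0, fast++
slow=8 fast=19: a[fast]=0, fast++

[4, 1, 9, 3, 8, 4, 2, 2, 0, 0, 0, 0, 0, 0, 0, 0, 0, 0, 0, 0]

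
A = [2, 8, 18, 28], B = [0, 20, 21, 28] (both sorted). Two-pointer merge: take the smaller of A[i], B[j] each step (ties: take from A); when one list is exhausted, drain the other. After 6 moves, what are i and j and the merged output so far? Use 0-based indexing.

i=3, j=3, merged so far=[0, 2, 8, 18, 20, 21]

i=0 j=0: A[i]=2>B[j]=0 take 0, j++
i=0 j=1: A[i]=2<=B[j]=20 take 2, i++
i=1 j=1: A[i]=8<=B[j]=20 take 8, i++
i=2 j=1: A[i]=18<=B[j]=20 take 18, i++
i=3 j=1: A[i]=28>B[j]=20 take 20, j++
i=3 j=2: A[i]=28>B[j]=21 take 21, j++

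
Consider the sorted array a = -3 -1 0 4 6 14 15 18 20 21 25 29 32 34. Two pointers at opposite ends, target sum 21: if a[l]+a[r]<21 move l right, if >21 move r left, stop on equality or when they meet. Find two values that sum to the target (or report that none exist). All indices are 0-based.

l=0 r=13: -3+34=31 >21, r--
l=0 r=12: -3+32=29 >21, r--
l=0 r=11: -3+29=26 >21, r--
l=0 r=10: -3+25=22 >21, r--
l=0 r=9: -3+21=18 <21, l++
l=1 r=9: -1+21=20 <21, l++
l=2 r=9: 0+21=21, found

(0, 21)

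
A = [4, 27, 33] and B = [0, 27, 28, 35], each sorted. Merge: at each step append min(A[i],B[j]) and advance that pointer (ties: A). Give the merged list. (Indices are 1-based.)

[i=1,j=1] A[i]=4>B[j]=0 take 0 → j++
[i=1,j=2] A[i]=4<=B[j]=27 take 4 → i++
[i=2,j=2] A[i]=27<=B[j]=27 take 27 → i++
[i=3,j=2] A[i]=33>B[j]=27 take 27 → j++
[i=3,j=3] A[i]=33>B[j]=28 take 28 → j++
[i=3,j=4] A[i]=33<=B[j]=35 take 33 → i++
[i=4,j=4] A done, take B[j]=35 → j++

[0, 4, 27, 27, 28, 33, 35]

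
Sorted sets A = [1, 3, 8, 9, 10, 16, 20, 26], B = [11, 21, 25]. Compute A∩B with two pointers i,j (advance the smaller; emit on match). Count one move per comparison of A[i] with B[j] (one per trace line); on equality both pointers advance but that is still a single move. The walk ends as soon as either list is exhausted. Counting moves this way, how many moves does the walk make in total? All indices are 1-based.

[i=1,j=1] 1<11 → i++
[i=2,j=1] 3<11 → i++
[i=3,j=1] 8<11 → i++
[i=4,j=1] 9<11 → i++
[i=5,j=1] 10<11 → i++
[i=6,j=1] 16>11 → j++
[i=6,j=2] 16<21 → i++
[i=7,j=2] 20<21 → i++
[i=8,j=2] 26>21 → j++
[i=8,j=3] 26>25 → j++

10 moves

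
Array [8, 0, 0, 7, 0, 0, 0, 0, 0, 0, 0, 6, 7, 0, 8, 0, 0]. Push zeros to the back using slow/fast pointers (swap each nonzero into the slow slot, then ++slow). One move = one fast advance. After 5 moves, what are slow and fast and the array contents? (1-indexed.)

slow=1 fast=1: a[fast]=8≠0 swap→a[1]=8, slow++,fast++
slow=2 fast=2: a[fast]=0, fast++
slow=2 fast=3: a[fast]=0, fast++
slow=2 fast=4: a[fast]=7≠0 swap→a[2]=7, slow++,fast++
slow=3 fast=5: a[fast]=0, fast++

slow=3, fast=6, a=[8, 7, 0, 0, 0, 0, 0, 0, 0, 0, 0, 6, 7, 0, 8, 0, 0]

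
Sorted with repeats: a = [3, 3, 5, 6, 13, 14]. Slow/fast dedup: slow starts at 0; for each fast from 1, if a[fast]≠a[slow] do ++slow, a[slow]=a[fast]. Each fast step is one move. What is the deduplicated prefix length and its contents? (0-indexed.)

(s=0,f=1) a[fast]=3=a[slow] dup → fast++
(s=0,f=2) a[fast]=5≠a[slow]=3 write a[1]=5 → slow++,fast++
(s=1,f=3) a[fast]=6≠a[slow]=5 write a[2]=6 → slow++,fast++
(s=2,f=4) a[fast]=13≠a[slow]=6 write a[3]=13 → slow++,fast++
(s=3,f=5) a[fast]=14≠a[slow]=13 write a[4]=14 → slow++,fast++

length 5; prefix = [3, 5, 6, 13, 14]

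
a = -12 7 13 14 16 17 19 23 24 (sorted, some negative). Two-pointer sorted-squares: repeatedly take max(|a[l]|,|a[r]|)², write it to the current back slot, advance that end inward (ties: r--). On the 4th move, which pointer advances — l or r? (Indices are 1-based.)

r

[1,9] |-12|<=|24| out[9]=576 → r--
[1,8] |-12|<=|23| out[8]=529 → r--
[1,7] |-12|<=|19| out[7]=361 → r--
[1,6] |-12|<=|17| out[6]=289 → r--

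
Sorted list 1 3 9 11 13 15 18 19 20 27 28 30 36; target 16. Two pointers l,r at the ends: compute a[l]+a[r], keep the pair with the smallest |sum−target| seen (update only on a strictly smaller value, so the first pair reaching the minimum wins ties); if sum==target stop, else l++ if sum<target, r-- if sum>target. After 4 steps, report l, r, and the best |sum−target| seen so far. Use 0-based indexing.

l=0, r=8, best |Δ|=12

l=0 r=12: 1+36=37 d=21 *, r--
l=0 r=11: 1+30=31 d=15 *, r--
l=0 r=10: 1+28=29 d=13 *, r--
l=0 r=9: 1+27=28 d=12 *, r--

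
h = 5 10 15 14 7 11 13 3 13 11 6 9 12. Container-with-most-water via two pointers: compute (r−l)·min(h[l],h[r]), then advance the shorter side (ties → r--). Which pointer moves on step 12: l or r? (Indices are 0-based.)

l=0 r=12: min(5,12)*12=60 best=60 *, l++
l=1 r=12: min(10,12)*11=110 best=110 *, l++
l=2 r=12: min(15,12)*10=120 best=120 *, r--
l=2 r=11: min(15,9)*9=81 best=120, r--
l=2 r=10: min(15,6)*8=48 best=120, r--
l=2 r=9: min(15,11)*7=77 best=120, r--
l=2 r=8: min(15,13)*6=78 best=120, r--
l=2 r=7: min(15,3)*5=15 best=120, r--
l=2 r=6: min(15,13)*4=52 best=120, r--
l=2 r=5: min(15,11)*3=33 best=120, r--
l=2 r=4: min(15,7)*2=14 best=120, r--
l=2 r=3: min(15,14)*1=14 best=120, r--

r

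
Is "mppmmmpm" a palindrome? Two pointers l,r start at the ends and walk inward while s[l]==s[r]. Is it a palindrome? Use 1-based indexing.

not a palindrome (mismatch at 3,6)

[1,8] 'm'=='m' → l++,r--
[2,7] 'p'=='p' → l++,r--
[3,6] 'p'!='m' → stop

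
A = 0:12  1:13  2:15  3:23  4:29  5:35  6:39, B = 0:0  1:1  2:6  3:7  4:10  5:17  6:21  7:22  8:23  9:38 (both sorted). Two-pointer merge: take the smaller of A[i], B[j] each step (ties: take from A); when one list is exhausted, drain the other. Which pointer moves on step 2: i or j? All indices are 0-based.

j

[i=0,j=0] A[i]=12>B[j]=0 take 0 → j++
[i=0,j=1] A[i]=12>B[j]=1 take 1 → j++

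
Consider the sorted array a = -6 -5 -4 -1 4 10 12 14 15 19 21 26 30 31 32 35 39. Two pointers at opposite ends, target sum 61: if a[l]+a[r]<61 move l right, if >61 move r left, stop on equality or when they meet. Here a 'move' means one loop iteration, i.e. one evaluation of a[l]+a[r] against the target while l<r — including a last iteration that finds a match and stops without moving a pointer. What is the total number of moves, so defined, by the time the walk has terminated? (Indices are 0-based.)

[0,16] -6+39=33 <61 → l++
[1,16] -5+39=34 <61 → l++
[2,16] -4+39=35 <61 → l++
[3,16] -1+39=38 <61 → l++
[4,16] 4+39=43 <61 → l++
[5,16] 10+39=49 <61 → l++
[6,16] 12+39=51 <61 → l++
[7,16] 14+39=53 <61 → l++
[8,16] 15+39=54 <61 → l++
[9,16] 19+39=58 <61 → l++
[10,16] 21+39=60 <61 → l++
[11,16] 26+39=65 >61 → r--
[11,15] 26+35=61 → found

13 moves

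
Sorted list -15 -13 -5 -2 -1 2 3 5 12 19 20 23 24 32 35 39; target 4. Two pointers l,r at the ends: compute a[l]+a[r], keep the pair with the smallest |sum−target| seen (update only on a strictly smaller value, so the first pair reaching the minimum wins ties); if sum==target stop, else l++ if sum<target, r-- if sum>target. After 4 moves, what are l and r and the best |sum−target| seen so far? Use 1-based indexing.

l=1, r=12, best |Δ|=5

l=1 r=16: -15+39=24 d=20 *, r--
l=1 r=15: -15+35=20 d=16 *, r--
l=1 r=14: -15+32=17 d=13 *, r--
l=1 r=13: -15+24=9 d=5 *, r--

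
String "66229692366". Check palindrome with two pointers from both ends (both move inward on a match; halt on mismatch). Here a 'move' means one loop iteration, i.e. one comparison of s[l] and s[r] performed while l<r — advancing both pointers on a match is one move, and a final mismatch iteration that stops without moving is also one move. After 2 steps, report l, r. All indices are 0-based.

l=0 r=10: '6'=='6', l++,r--
l=1 r=9: '6'=='6', l++,r--

l=2, r=8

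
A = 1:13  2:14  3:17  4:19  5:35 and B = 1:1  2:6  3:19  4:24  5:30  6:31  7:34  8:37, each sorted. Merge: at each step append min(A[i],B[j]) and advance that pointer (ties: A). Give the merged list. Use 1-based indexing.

[i=1,j=1] A[i]=13>B[j]=1 take 1 → j++
[i=1,j=2] A[i]=13>B[j]=6 take 6 → j++
[i=1,j=3] A[i]=13<=B[j]=19 take 13 → i++
[i=2,j=3] A[i]=14<=B[j]=19 take 14 → i++
[i=3,j=3] A[i]=17<=B[j]=19 take 17 → i++
[i=4,j=3] A[i]=19<=B[j]=19 take 19 → i++
[i=5,j=3] A[i]=35>B[j]=19 take 19 → j++
[i=5,j=4] A[i]=35>B[j]=24 take 24 → j++
[i=5,j=5] A[i]=35>B[j]=30 take 30 → j++
[i=5,j=6] A[i]=35>B[j]=31 take 31 → j++
[i=5,j=7] A[i]=35>B[j]=34 take 34 → j++
[i=5,j=8] A[i]=35<=B[j]=37 take 35 → i++
[i=6,j=8] A done, take B[j]=37 → j++

[1, 6, 13, 14, 17, 19, 19, 24, 30, 31, 34, 35, 37]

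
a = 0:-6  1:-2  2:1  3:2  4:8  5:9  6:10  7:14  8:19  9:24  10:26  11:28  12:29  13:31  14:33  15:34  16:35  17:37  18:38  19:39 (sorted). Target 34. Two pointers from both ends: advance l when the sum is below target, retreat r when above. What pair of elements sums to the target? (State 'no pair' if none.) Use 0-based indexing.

[0,19] -6+39=33 <34 → l++
[1,19] -2+39=37 >34 → r--
[1,18] -2+38=36 >34 → r--
[1,17] -2+37=35 >34 → r--
[1,16] -2+35=33 <34 → l++
[2,16] 1+35=36 >34 → r--
[2,15] 1+34=35 >34 → r--
[2,14] 1+33=34 → found

(1, 33)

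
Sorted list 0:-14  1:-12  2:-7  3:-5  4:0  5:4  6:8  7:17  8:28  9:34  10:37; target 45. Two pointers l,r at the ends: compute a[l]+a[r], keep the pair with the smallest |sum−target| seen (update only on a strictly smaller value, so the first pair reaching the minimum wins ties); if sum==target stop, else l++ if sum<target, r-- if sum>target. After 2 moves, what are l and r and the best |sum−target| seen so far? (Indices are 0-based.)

[0,10] -14+37=23 d=22 * → l++
[1,10] -12+37=25 d=20 * → l++

l=2, r=10, best |Δ|=20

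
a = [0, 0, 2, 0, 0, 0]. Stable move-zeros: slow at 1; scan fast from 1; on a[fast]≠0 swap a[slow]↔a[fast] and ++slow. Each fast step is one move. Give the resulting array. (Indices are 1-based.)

[2, 0, 0, 0, 0, 0]

slow=1 fast=1: a[fast]=0, fast++
slow=1 fast=2: a[fast]=0, fast++
slow=1 fast=3: a[fast]=2≠0 swap→a[1]=2, slow++,fast++
slow=2 fast=4: a[fast]=0, fast++
slow=2 fast=5: a[fast]=0, fast++
slow=2 fast=6: a[fast]=0, fast++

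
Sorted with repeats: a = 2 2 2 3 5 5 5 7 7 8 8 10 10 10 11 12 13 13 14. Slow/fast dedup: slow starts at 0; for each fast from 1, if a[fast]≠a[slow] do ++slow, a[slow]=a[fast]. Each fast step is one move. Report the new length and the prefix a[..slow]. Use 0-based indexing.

(s=0,f=1) a[fast]=2=a[slow] dup → fast++
(s=0,f=2) a[fast]=2=a[slow] dup → fast++
(s=0,f=3) a[fast]=3≠a[slow]=2 write a[1]=3 → slow++,fast++
(s=1,f=4) a[fast]=5≠a[slow]=3 write a[2]=5 → slow++,fast++
(s=2,f=5) a[fast]=5=a[slow] dup → fast++
(s=2,f=6) a[fast]=5=a[slow] dup → fast++
(s=2,f=7) a[fast]=7≠a[slow]=5 write a[3]=7 → slow++,fast++
(s=3,f=8) a[fast]=7=a[slow] dup → fast++
(s=3,f=9) a[fast]=8≠a[slow]=7 write a[4]=8 → slow++,fast++
(s=4,f=10) a[fast]=8=a[slow] dup → fast++
(s=4,f=11) a[fast]=10≠a[slow]=8 write a[5]=10 → slow++,fast++
(s=5,f=12) a[fast]=10=a[slow] dup → fast++
(s=5,f=13) a[fast]=10=a[slow] dup → fast++
(s=5,f=14) a[fast]=11≠a[slow]=10 write a[6]=11 → slow++,fast++
(s=6,f=15) a[fast]=12≠a[slow]=11 write a[7]=12 → slow++,fast++
(s=7,f=16) a[fast]=13≠a[slow]=12 write a[8]=13 → slow++,fast++
(s=8,f=17) a[fast]=13=a[slow] dup → fast++
(s=8,f=18) a[fast]=14≠a[slow]=13 write a[9]=14 → slow++,fast++

length 10; prefix = [2, 3, 5, 7, 8, 10, 11, 12, 13, 14]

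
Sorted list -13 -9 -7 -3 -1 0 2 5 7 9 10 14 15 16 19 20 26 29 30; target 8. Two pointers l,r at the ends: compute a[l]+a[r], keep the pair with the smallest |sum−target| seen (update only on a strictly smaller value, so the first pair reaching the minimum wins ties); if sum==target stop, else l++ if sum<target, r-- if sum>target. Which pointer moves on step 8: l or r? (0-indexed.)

l=0 r=18: -13+30=17 d=9 *, r--
l=0 r=17: -13+29=16 d=8 *, r--
l=0 r=16: -13+26=13 d=5 *, r--
l=0 r=15: -13+20=7 d=1 *, l++
l=1 r=15: -9+20=11 d=3, r--
l=1 r=14: -9+19=10 d=2, r--
l=1 r=13: -9+16=7 d=1, l++
l=2 r=13: -7+16=9 d=1, r--

r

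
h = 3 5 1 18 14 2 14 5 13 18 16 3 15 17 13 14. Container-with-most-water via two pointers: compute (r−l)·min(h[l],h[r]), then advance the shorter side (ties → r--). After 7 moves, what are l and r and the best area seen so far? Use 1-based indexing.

l=4, r=12, best area=170

l=1 r=16: min(3,14)*15=45 best=45 *, l++
l=2 r=16: min(5,14)*14=70 best=70 *, l++
l=3 r=16: min(1,14)*13=13 best=70, l++
l=4 r=16: min(18,14)*12=168 best=168 *, r--
l=4 r=15: min(18,13)*11=143 best=168, r--
l=4 r=14: min(18,17)*10=170 best=170 *, r--
l=4 r=13: min(18,15)*9=135 best=170, r--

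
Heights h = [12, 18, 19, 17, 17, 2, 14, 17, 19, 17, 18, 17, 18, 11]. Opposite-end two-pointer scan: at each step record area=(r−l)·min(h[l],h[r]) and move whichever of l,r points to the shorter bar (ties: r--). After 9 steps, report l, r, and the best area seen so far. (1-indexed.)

l=1 r=14: min(12,11)*13=143 best=143 *, r--
l=1 r=13: min(12,18)*12=144 best=144 *, l++
l=2 r=13: min(18,18)*11=198 best=198 *, r--
l=2 r=12: min(18,17)*10=170 best=198, r--
l=2 r=11: min(18,18)*9=162 best=198, r--
l=2 r=10: min(18,17)*8=136 best=198, r--
l=2 r=9: min(18,19)*7=126 best=198, l++
l=3 r=9: min(19,19)*6=114 best=198, r--
l=3 r=8: min(19,17)*5=85 best=198, r--

l=3, r=7, best area=198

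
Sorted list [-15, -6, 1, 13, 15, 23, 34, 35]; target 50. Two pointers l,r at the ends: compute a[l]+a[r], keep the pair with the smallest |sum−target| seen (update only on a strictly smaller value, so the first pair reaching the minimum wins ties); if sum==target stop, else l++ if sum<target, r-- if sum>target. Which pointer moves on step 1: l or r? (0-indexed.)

[0,7] -15+35=20 d=30 * → l++

l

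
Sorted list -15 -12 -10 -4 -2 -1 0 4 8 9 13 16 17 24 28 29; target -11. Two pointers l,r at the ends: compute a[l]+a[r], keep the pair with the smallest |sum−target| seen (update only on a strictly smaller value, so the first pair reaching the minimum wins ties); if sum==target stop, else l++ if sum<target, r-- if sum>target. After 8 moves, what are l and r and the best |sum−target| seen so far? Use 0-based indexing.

l=0, r=7, best |Δ|=4

[0,15] -15+29=14 d=25 * → r--
[0,14] -15+28=13 d=24 * → r--
[0,13] -15+24=9 d=20 * → r--
[0,12] -15+17=2 d=13 * → r--
[0,11] -15+16=1 d=12 * → r--
[0,10] -15+13=-2 d=9 * → r--
[0,9] -15+9=-6 d=5 * → r--
[0,8] -15+8=-7 d=4 * → r--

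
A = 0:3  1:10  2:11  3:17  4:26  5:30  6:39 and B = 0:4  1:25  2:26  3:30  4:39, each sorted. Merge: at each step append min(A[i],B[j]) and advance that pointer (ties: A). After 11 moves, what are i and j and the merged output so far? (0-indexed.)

i=7, j=4, merged so far=[3, 4, 10, 11, 17, 25, 26, 26, 30, 30, 39]

i=0 j=0: A[i]=3<=B[j]=4 take 3, i++
i=1 j=0: A[i]=10>B[j]=4 take 4, j++
i=1 j=1: A[i]=10<=B[j]=25 take 10, i++
i=2 j=1: A[i]=11<=B[j]=25 take 11, i++
i=3 j=1: A[i]=17<=B[j]=25 take 17, i++
i=4 j=1: A[i]=26>B[j]=25 take 25, j++
i=4 j=2: A[i]=26<=B[j]=26 take 26, i++
i=5 j=2: A[i]=30>B[j]=26 take 26, j++
i=5 j=3: A[i]=30<=B[j]=30 take 30, i++
i=6 j=3: A[i]=39>B[j]=30 take 30, j++
i=6 j=4: A[i]=39<=B[j]=39 take 39, i++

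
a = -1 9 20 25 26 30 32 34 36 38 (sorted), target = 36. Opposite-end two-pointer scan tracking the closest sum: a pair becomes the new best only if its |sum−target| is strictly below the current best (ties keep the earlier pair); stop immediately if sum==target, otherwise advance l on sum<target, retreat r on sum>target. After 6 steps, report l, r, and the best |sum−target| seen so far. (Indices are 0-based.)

l=1, r=4, best |Δ|=1

l=0 r=9: -1+38=37 d=1 *, r--
l=0 r=8: -1+36=35 d=1, l++
l=1 r=8: 9+36=45 d=9, r--
l=1 r=7: 9+34=43 d=7, r--
l=1 r=6: 9+32=41 d=5, r--
l=1 r=5: 9+30=39 d=3, r--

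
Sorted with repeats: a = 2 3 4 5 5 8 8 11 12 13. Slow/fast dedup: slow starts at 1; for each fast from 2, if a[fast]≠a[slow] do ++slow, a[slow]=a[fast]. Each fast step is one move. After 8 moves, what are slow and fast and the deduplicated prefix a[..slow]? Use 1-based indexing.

slow=7, fast=10, prefix=[2, 3, 4, 5, 8, 11, 12]

slow=1 fast=2: a[fast]=3≠a[slow]=2 write a[2]=3, slow++,fast++
slow=2 fast=3: a[fast]=4≠a[slow]=3 write a[3]=4, slow++,fast++
slow=3 fast=4: a[fast]=5≠a[slow]=4 write a[4]=5, slow++,fast++
slow=4 fast=5: a[fast]=5=a[slow] dup, fast++
slow=4 fast=6: a[fast]=8≠a[slow]=5 write a[5]=8, slow++,fast++
slow=5 fast=7: a[fast]=8=a[slow] dup, fast++
slow=5 fast=8: a[fast]=11≠a[slow]=8 write a[6]=11, slow++,fast++
slow=6 fast=9: a[fast]=12≠a[slow]=11 write a[7]=12, slow++,fast++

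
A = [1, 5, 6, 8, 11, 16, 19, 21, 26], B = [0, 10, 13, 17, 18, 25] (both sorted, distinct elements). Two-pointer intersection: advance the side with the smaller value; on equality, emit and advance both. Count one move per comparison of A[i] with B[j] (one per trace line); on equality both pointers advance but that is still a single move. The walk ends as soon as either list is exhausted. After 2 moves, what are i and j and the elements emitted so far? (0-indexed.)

[i=0,j=0] 1>0 → j++
[i=0,j=1] 1<10 → i++

i=1, j=1, emitted=[]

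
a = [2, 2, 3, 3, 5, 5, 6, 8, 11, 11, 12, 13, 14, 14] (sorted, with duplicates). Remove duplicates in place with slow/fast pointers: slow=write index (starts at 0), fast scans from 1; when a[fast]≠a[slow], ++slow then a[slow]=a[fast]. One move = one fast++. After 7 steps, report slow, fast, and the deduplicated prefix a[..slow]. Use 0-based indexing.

slow=4, fast=8, prefix=[2, 3, 5, 6, 8]

(s=0,f=1) a[fast]=2=a[slow] dup → fast++
(s=0,f=2) a[fast]=3≠a[slow]=2 write a[1]=3 → slow++,fast++
(s=1,f=3) a[fast]=3=a[slow] dup → fast++
(s=1,f=4) a[fast]=5≠a[slow]=3 write a[2]=5 → slow++,fast++
(s=2,f=5) a[fast]=5=a[slow] dup → fast++
(s=2,f=6) a[fast]=6≠a[slow]=5 write a[3]=6 → slow++,fast++
(s=3,f=7) a[fast]=8≠a[slow]=6 write a[4]=8 → slow++,fast++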